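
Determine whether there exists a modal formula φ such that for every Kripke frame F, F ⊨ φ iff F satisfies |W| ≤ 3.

Modal frame validity is preserved under disjoint unions.
Any modal formula valid on each of 4 disjoint one-world frames is valid on their disjoint union (validity is preserved under disjoint unions). Each one-world frame has |W|=1≤3, but the union has |W|=4.
So no modal formula (or set of formulas) defines exactly the |W|≤3 frames.

Not definable by any modal formula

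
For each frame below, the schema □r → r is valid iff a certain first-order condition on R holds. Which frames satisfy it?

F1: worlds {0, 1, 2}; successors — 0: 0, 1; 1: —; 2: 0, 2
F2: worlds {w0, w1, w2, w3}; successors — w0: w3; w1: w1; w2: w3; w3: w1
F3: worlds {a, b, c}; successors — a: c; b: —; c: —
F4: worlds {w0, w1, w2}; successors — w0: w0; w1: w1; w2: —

The schema corresponds to reflexivity: ∀x Rxx.
F1: fails — world 1 does not see itself.
F2: fails — world w0 does not see itself.
F3: fails — world a does not see itself.
F4: fails — world w2 does not see itself.
Valid on no frame.

none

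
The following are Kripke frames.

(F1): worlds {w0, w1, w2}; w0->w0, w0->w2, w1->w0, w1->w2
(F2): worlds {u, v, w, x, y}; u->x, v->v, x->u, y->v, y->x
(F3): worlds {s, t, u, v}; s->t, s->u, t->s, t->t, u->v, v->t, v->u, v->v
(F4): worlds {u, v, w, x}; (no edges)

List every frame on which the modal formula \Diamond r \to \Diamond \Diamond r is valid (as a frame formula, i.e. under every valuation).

(F1), (F4)

This is the axiom for a generalized confluence (Geach) condition; its first-order frame correspondent is \forall x \forall y (xRy \to \exists w (y = w \wedge x R^2 w)).
(F1): satisfies the condition.
(F2): fails — uRx but no t with x=t and uR²t.
(F3): fails — sRu but no w with u=w and sR²w.
(F4): satisfies the condition.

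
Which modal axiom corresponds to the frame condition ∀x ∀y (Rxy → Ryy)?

The condition is shift-reflexivity. The T□ schema □(□q → q) defines it.
Suppose □(□q→q) is valid. Take Rxy and set V(q)={w : Ryw}. Then at y, □q holds; since □(□q→q) at x, □q→q at y, so q at y, i.e. Ryy.

□(□q → q)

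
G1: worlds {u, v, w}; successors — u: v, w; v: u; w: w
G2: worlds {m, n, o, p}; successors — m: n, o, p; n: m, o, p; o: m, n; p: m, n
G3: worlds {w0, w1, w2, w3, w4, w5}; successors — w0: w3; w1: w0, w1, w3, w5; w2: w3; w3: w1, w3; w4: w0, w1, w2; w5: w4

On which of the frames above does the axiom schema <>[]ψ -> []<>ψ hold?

G2

The schema corresponds to convergence: forall x forall y forall z (Rxy & Rxz -> exists w (Ryw & Rzw)).
G1: fails — Ruv and Ruw but v and w have no common successor.
G2: satisfies the condition.
G3: fails — Rw1w5 and Rw1w1 but w5 and w1 have no common successor.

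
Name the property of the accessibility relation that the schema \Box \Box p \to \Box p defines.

Density

Suppose □□p→□p is valid. Take Rxy and set V(p)={w : xR²w}. Then □□p at x, so □p at x, so p at y, i.e. ∃z(Rxz∧Rzy).
Conversely, on a frame with density the schema holds at every world under every valuation.
Frame condition: \forall x \forall y (Rxy \to \exists z (Rxz \wedge Rzy)).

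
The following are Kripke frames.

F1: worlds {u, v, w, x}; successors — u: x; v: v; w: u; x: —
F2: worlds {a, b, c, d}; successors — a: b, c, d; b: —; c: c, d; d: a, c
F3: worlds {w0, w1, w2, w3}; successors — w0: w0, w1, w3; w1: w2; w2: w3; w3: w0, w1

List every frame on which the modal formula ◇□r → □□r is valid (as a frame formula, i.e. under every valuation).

Frame correspondent (Sahlqvist): ∀x ∀y ∀z ((xRy ∧ xR²z) → ∃w (yRw ∧ z = w)) — i.e. a generalized confluence (Geach) condition.
F1: holds.
F2: fails — aRb, aR²a but no w with bRw and a=w.
F3: fails — w0Rw0, w0R²w2 but no w with w0Rw and w2=w.

F1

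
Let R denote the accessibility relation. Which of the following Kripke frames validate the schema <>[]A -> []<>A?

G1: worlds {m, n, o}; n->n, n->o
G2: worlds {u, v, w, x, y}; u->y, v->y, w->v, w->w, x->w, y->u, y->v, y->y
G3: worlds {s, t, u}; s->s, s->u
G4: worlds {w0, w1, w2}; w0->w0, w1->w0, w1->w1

G4

Frame correspondent (Sahlqvist): forall x forall y forall z (Rxy & Rxz -> exists w (Ryw & Rzw)) — i.e. convergence.
G1: fails — Rnn and Rno but n and o have no common successor.
G2: fails — Rww and Rwv but w and v have no common successor.
G3: fails — Rsu and Rsu but u and u have no common successor.
G4: ✓.
Valid on: G4.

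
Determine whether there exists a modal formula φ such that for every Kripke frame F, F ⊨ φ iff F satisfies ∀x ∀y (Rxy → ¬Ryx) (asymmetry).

No

Any modally definable frame class is closed under surjective bounded morphisms.
The 3-cycle (worlds a,b,c with a→b→c→a) is asymmetric. Mapping every world to a single reflexive point • is a surjective bounded morphism, and the reflexive point is not asymmetric (R•• but asymmetry requires ¬R••).
So the class is not modally definable.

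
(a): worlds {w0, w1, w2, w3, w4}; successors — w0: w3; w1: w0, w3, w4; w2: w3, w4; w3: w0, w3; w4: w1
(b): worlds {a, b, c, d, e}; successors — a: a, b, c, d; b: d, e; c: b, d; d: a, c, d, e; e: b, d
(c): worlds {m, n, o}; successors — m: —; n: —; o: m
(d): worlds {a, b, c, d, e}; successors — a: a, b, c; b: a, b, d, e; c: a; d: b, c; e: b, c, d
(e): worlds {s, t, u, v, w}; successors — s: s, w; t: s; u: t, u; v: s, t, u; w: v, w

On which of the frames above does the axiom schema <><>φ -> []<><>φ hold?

This is the axiom for a generalized confluence (Geach) condition; its first-order frame correspondent is forall x forall y forall z ((x R^2 y & xRz) -> exists w (y = w & z R^2 w)).
(a): fails — w1R²w1, w1Rw0 but no w with w1=w and w0R²w.
(b): fails — aR²b, aRc but no w with b=w and cR²w.
(c): condition met.
(d): fails — aR²d, aRc but no w with d=w and cR²w.
(e): fails — uR²t, uRt but no w* with t=w* and tR²w*.
Valid on: (c).

(c)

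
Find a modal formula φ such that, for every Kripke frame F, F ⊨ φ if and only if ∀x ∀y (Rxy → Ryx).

The condition is symmetry. The B schema s → □◇s defines it.
Suppose s→□◇s is valid. Take Rxy and set V(s)={x}. Then s at x, so □◇s at x, so ◇s at y, so some z with Ryz has s; z=x, i.e. Ryx.

s → □◇s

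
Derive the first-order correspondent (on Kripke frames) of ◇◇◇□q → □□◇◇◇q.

∀x ∀y ∀z ((xR³y ∧ xR²z) → ∃w (yRw ∧ zR³w))

This is a Sahlqvist (Geach-type) schema ◇^3□^1q → □^2◇^3q.
First-order correspondent: ∀x ∀y ∀z ((xR³y ∧ xR²z) → ∃w (yRw ∧ zR³w)).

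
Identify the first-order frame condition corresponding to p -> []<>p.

Suppose p→□◇p is valid. Take Rxy and set V(p)={x}. Then p at x, so □◇p at x, so ◇p at y, so some z with Ryz has p; z=x, i.e. Ryx.

symmetry: forall x forall y (Rxy -> Ryx)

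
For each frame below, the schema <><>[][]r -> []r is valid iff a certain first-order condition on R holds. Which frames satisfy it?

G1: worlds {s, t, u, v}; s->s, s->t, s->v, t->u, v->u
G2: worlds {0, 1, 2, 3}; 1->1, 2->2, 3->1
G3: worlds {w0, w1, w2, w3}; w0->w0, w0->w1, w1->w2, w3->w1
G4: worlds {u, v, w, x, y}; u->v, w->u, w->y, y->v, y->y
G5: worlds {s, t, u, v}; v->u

Frame correspondent (Sahlqvist): forall x forall y forall z ((x R^2 y & xRz) -> exists w (y R^2 w & z = w)) — i.e. a generalized confluence (Geach) condition.
G1: fails — sR²t, sRs but no w with tR²w and s=w.
G2: ✓.
G3: fails — w0R²w1, w0Rw0 but no w with w1R²w and w0=w.
G4: fails — wR²v, wRu but no t with vR²t and u=t.
G5: ✓.

G2, G5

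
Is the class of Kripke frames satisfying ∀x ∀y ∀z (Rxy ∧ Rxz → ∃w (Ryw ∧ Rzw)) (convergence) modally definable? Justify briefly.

The condition is convergence. A defining modal formula is ◇□r → □◇r.

Definable; ◇□r → □◇r defines it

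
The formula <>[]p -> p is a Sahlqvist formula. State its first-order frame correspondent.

symmetry: forall x forall y (Rxy -> Ryx)

This is frame-equivalent to p → □◇p (substitute ¬p for p and contrapose).
Suppose p→□◇p is valid. Take Rxy and set V(p)={x}. Then p at x, so □◇p at x, so ◇p at y, so some z with Ryz has p; z=x, i.e. Ryx.
The converse is a direct semantic check.
Frame condition: forall x forall y (Rxy -> Ryx).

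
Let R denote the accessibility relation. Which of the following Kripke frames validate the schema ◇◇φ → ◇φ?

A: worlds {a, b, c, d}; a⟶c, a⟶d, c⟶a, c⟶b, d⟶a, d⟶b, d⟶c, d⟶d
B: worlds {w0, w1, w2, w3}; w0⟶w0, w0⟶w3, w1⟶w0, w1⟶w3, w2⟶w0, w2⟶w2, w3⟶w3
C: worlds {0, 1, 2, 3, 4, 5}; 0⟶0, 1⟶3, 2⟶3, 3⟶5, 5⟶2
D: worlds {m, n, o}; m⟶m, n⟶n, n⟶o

D

The schema corresponds to transitivity: ∀x ∀y ∀z (Rxy ∧ Ryz → Rxz).
A: fails — Rac and Rcb but not Rab.
B: fails — Rw2w0 and Rw0w3 but not Rw2w3.
C: fails — R23 and R35 but not R25.
D: satisfies the condition.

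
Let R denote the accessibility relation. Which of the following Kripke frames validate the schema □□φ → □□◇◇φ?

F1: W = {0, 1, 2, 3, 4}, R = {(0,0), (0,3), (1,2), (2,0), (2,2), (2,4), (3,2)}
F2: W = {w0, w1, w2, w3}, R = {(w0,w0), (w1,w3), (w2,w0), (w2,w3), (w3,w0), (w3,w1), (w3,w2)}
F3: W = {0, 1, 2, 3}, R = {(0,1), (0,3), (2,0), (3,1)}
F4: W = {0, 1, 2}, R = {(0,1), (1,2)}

The schema corresponds to a generalized confluence (Geach) condition: ∀x ∀z (xR²z → ∃w (xR²w ∧ zR²w)).
F1: fails — 1R²4 but no w with 1R²w and 4R²w.
F2: ✓.
F3: fails — 0R²1 but no w with 0R²w and 1R²w.
F4: fails — 0R²2 but no w with 0R²w and 2R²w.
Valid on: F2.

F2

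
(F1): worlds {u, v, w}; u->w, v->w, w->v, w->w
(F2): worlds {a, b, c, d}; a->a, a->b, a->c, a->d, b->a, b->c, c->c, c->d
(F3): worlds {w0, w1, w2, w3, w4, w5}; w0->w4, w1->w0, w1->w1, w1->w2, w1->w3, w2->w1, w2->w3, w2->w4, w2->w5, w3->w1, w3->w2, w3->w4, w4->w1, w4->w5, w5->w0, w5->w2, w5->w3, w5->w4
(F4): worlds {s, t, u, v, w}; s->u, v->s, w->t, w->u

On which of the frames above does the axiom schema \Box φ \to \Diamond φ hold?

(F1), (F3)

This is the axiom for seriality; its first-order frame correspondent is \forall x \exists y Rxy.
(F1): satisfies the condition.
(F2): fails — world d has no successor.
(F3): satisfies the condition.
(F4): fails — world t has no successor.
Valid on: (F1), (F3).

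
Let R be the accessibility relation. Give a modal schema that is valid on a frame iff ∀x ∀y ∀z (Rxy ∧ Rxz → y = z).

◇s → □s

The condition is partial functionality. The CD schema ◇s → □s defines it.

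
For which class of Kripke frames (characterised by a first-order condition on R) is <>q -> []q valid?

Suppose ◇q→□q is valid. Take Rxy, Rxz and set V(q)={y}. Then ◇q at x, so □q at x, so q at z, i.e. z=y.
Conversely, on a frame with partial functionality the schema holds at every world under every valuation.
Frame condition: forall x forall y forall z (Rxy & Rxz -> y = z).

Partial functionality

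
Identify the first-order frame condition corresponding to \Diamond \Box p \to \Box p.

The Euclidean property

This is frame-equivalent to ◇p → □◇p (substitute ¬p for p and contrapose).
Suppose ◇p→□◇p is valid. Take Rxy, Rxz and set V(p)={y}. Then ◇p at x, so □◇p at x, so ◇p at z, so some w with Rzw has p; w=y, i.e. Rzy. By symmetry of the argument, Ryz.
Conversely, any frame satisfying \forall x \forall y \forall z (Rxy \wedge Rxz \to Ryz) validates the schema.
Frame condition: \forall x \forall y \forall z (Rxy \wedge Rxz \to Ryz).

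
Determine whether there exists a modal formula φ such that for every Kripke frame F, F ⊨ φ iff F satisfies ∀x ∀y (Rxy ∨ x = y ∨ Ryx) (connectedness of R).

No

Any modally definable frame class is closed under disjoint unions.
Take 4 disjoint single-world reflexive frames: each is trivially connected, but their disjoint union has 4 worlds with no edge between distinct components, so it is not connected.
So the class is not modally definable.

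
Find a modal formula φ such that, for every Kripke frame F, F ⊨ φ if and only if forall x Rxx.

The condition is reflexivity. The T schema □s → s defines it.
Suppose □s→s is valid. At any x set V(s)={w : Rxw}. Then □s holds at x, so s holds at x, i.e. Rxx.

□s → s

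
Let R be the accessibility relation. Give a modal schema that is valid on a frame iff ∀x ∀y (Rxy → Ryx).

p → □◇p

A defining formula is p → □◇p (the B axiom).
Suppose p→□◇p is valid. Take Rxy and set V(p)={x}. Then p at x, so □◇p at x, so ◇p at y, so some z with Ryz has p; z=x, i.e. Ryx.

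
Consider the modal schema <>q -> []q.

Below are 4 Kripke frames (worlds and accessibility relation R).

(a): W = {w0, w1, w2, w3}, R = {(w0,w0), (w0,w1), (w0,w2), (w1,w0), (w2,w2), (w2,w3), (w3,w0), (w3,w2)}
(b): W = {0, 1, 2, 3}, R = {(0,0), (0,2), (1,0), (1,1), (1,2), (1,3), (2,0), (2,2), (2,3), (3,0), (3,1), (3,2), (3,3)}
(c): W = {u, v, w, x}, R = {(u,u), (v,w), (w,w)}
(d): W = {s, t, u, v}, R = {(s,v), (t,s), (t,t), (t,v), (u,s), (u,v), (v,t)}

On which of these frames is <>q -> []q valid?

(c)

Frame correspondent (Sahlqvist): forall x forall y forall z (Rxy & Rxz -> y = z) — i.e. partial functionality.
(a): fails — w0 sees both w0 and w1.
(b): fails — 0 sees both 0 and 2.
(c): ✓.
(d): fails — t sees both s and t.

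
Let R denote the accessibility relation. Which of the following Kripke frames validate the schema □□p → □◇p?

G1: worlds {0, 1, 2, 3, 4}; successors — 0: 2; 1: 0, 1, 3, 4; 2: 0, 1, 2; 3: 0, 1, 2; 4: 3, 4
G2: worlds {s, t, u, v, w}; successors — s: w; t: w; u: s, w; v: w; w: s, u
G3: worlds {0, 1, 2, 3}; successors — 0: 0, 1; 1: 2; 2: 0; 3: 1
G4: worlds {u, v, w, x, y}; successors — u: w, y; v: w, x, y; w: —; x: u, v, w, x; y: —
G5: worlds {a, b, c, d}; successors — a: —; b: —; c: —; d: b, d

G1, G2, G3

This is the axiom for a generalized confluence (Geach) condition; its first-order frame correspondent is ∀x ∀z (xRz → ∃w (xR²w ∧ zRw)).
G1: satisfies the condition.
G2: satisfies the condition.
G3: satisfies the condition.
G4: fails — uRw but no t with uR²t and wRt.
G5: fails — dRb but no w with dR²w and bRw.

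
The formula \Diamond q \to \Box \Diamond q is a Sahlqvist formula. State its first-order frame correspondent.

This schema is the 5 axiom.
It corresponds to the Euclidean property: \forall x \forall y \forall z (Rxy \wedge Rxz \to Ryz).

The Euclidean property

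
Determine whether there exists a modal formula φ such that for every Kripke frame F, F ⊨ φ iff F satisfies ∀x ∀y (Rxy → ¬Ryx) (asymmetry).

Any modally definable frame class is closed under surjective bounded morphisms.
The 4-cycle (worlds w0,w1,w2,w3 with w0→w1→w2→w3→w0) is asymmetric. Mapping every world to a single reflexive point • is a surjective bounded morphism, and the reflexive point is not asymmetric (R•• but asymmetry requires ¬R••).
So the class is not modally definable.

Not definable by any modal formula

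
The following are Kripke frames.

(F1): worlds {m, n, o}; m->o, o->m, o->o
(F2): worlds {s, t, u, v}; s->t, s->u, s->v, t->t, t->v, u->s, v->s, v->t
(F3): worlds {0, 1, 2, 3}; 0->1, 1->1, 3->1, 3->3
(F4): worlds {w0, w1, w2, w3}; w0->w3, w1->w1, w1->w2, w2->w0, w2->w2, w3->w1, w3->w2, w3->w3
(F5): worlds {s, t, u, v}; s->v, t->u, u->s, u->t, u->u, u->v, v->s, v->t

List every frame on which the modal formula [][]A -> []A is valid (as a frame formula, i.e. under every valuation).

Frame correspondent (Sahlqvist): forall x forall y (Rxy -> exists z (Rxz & Rzy)) — i.e. density.
(F1): ✓.
(F2): fails — Rus but no z with Ruz and Rzs.
(F3): ✓.
(F4): ✓.
(F5): fails — Rvt but no z with Rvz and Rzt.
Valid on: (F1), (F3), (F4).

(F1), (F3), (F4)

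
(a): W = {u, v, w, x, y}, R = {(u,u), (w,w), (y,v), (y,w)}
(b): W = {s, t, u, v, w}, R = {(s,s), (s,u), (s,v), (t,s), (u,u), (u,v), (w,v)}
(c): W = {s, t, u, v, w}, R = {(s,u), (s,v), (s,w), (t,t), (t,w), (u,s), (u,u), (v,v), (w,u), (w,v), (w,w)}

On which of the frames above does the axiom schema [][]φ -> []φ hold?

The schema corresponds to density: forall x forall y (Rxy -> exists z (Rxz & Rzy)).
(a): fails — Ryv but no z with Ryz and Rzv.
(b): fails — Rwv but no z with Rwz and Rzv.
(c): condition met.

(c)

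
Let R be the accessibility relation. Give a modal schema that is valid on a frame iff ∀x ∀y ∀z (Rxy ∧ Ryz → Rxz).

This is transitivity; the standard corresponding axiom is 4: □ψ → □□ψ.
Suppose □ψ→□□ψ is valid. Take Rxy, Ryz and set V(ψ)={w : Rxw}. Then □ψ at x, so □□ψ at x, so □ψ at y, so ψ at z, i.e. Rxz.

□ψ → □□ψ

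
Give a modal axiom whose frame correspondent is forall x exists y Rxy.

The condition is seriality. The D schema □p → ◇p defines it.
Suppose □p→◇p is valid. At any x set V(p)=W. Then □p at x, so ◇p at x, so x has a successor.

□p → ◇p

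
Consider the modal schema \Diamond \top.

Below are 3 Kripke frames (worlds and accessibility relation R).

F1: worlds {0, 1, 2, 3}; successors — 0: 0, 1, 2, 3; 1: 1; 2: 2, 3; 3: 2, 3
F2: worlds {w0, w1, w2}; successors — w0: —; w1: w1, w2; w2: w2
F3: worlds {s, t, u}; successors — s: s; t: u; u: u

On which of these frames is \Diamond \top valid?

F1, F3

This is the axiom for seriality; its first-order frame correspondent is \forall x \exists y Rxy.
F1: holds.
F2: fails — world w0 has no successor.
F3: holds.
Valid on: F1, F3.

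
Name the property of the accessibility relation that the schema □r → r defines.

This is the T axiom.
Its frame correspondent is reflexivity — ∀x Rxx.

reflexivity: ∀x Rxx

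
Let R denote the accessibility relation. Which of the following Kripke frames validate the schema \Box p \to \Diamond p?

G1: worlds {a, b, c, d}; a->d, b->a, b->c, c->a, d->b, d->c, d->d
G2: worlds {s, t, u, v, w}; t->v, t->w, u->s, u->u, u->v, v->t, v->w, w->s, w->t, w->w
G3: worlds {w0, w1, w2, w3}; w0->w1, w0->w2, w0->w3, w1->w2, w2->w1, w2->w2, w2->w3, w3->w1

The schema corresponds to seriality: \forall x \exists y Rxy.
G1: satisfies the condition.
G2: fails — world s has no successor.
G3: satisfies the condition.
Valid on: G1, G3.

G1, G3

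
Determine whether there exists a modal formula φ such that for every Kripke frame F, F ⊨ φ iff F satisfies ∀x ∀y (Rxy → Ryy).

Yes, by □(□q → q)

This is a Sahlqvist condition; the T□ axiom □(□q → q) defines it.
Suppose □(□q→q) is valid. Take Rxy and set V(q)={w : Ryw}. Then at y, □q holds; since □(□q→q) at x, □q→q at y, so q at y, i.e. Ryy.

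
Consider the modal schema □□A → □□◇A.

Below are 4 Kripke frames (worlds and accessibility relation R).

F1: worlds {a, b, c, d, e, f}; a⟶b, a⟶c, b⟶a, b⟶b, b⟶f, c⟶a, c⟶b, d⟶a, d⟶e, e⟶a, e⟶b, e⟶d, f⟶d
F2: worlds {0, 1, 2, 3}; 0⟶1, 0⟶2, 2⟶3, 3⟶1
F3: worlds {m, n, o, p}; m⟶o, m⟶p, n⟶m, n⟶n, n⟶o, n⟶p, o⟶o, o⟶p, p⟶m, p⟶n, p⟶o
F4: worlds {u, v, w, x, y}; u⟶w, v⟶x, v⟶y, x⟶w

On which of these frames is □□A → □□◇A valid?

F3

Frame correspondent (Sahlqvist): ∀x ∀z (xR²z → ∃w (xR²w ∧ zRw)) — i.e. a generalized confluence (Geach) condition.
F1: fails — aR²f but no w with aR²w and fRw.
F2: fails — 0R²3 but no w with 0R²w and 3Rw.
F3: holds.
F4: fails — vR²w but no t with vR²t and wRt.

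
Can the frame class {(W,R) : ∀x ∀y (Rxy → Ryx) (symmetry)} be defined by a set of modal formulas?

Yes — defined by r → □◇r

This is a Sahlqvist condition; the B axiom r → □◇r defines it.
Suppose r→□◇r is valid. Take Rxy and set V(r)={x}. Then r at x, so □◇r at x, so ◇r at y, so some z with Ryz has r; z=x, i.e. Ryx.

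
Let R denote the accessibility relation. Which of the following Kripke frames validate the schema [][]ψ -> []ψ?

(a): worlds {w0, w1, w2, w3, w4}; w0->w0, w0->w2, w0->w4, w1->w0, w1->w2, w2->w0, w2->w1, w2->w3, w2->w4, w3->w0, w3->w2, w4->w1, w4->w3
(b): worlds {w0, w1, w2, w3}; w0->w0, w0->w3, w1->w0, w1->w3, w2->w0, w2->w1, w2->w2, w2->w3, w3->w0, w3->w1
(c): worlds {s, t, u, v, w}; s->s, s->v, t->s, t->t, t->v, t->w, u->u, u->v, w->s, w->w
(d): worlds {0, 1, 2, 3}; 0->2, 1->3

Frame correspondent (Sahlqvist): forall x forall y (Rxy -> exists z (Rxz & Rzy)) — i.e. density.
(a): fails — Rw4w1 but no z with Rw4z and Rzw1.
(b): fails — Rw3w1 but no z with Rw3z and Rzw1.
(c): satisfies the condition.
(d): fails — R13 but no z with R1z and Rz3.

(c)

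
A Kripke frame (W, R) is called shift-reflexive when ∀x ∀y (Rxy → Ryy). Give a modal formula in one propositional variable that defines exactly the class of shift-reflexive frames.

□(□s → s)

The condition is shift-reflexivity. The T□ schema □(□s → s) defines it.
Suppose □(□s→s) is valid. Take Rxy and set V(s)={w : Ryw}. Then at y, □s holds; since □(□s→s) at x, □s→s at y, so s at y, i.e. Ryy.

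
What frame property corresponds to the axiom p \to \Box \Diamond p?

symmetry: \forall x \forall y (Rxy \to Ryx)

This schema is the B axiom.
Its frame correspondent is symmetry — \forall x \forall y (Rxy \to Ryx).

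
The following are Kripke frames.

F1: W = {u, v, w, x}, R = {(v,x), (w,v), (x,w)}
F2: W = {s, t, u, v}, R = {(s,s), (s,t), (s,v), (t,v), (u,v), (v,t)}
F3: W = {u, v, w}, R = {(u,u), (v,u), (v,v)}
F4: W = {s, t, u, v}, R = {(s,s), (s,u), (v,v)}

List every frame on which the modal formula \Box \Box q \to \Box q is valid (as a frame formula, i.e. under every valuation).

F3, F4

Frame correspondent (Sahlqvist): \forall x \forall y (Rxy \to \exists z (Rxz \wedge Rzy)) — i.e. density.
F1: fails — Rxw but no z with Rxz and Rzw.
F2: fails — Ruv but no z with Ruz and Rzv.
F3: holds.
F4: holds.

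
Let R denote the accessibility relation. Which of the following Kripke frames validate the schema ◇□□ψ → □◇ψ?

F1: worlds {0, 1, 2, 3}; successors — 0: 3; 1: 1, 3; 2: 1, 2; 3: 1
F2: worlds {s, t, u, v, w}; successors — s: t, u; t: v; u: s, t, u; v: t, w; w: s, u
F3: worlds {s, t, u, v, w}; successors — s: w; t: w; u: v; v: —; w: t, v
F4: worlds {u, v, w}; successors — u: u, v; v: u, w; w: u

F1, F4

The schema corresponds to a generalized confluence (Geach) condition: ∀x ∀y ∀z ((xRy ∧ xRz) → ∃w (yR²w ∧ zRw)).
F1: ✓.
F2: fails — sRt, sRt but no w* with tR²w* and tRw*.
F3: fails — sRw, sRw but no w* with wR²w* and wRw*.
F4: ✓.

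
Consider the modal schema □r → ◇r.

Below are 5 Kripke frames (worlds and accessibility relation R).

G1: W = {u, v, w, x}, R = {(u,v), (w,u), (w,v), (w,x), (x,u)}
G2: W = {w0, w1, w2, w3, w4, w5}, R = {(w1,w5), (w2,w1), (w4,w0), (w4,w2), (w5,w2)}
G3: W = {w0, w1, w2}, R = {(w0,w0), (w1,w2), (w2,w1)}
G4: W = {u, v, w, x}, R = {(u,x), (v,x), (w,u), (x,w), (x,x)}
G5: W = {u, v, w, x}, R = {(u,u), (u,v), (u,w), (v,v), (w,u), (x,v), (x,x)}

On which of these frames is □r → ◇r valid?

G3, G4, G5

This is the axiom for seriality; its first-order frame correspondent is ∀x ∃y Rxy.
G1: fails — world v has no successor.
G2: fails — world w0 has no successor.
G3: holds.
G4: holds.
G5: holds.
Valid on: G3, G4, G5.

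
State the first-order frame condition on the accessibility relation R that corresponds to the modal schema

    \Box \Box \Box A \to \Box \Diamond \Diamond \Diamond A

This is a Sahlqvist (Geach-type) schema ◇^0□^3A → □^1◇^3A.
Minimal-valuation argument: fix x; take any y with xR^0y and any z with xR^1z. Set V(A) to the set of worlds R-reachable from y in exactly 3 steps. Then □^3A holds at y, so the antecedent holds at x; validity forces ◇^3A at z, giving a w with zR^3w and yR^3w.
First-order correspondent: \forall x \forall z (xRz \to \exists w (x R^3 w \wedge z R^3 w)).

\forall x \forall z (xRz \to \exists w (x R^3 w \wedge z R^3 w))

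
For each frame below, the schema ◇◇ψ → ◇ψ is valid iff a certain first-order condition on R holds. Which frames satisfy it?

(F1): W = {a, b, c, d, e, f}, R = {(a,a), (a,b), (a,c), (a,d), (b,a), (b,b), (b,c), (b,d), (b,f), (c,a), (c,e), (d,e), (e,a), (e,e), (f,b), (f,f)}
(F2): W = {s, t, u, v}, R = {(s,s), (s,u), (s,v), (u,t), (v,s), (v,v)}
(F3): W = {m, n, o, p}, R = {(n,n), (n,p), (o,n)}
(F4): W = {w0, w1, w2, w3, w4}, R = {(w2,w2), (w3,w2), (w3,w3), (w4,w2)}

This is the axiom for transitivity; its first-order frame correspondent is ∀x ∀y ∀z (Rxy ∧ Ryz → Rxz).
(F1): fails — Rbc and Rce but not Rbe.
(F2): fails — Rvs and Rsu but not Rvu.
(F3): fails — Ron and Rnp but not Rop.
(F4): ✓.
Valid on: (F4).

(F4)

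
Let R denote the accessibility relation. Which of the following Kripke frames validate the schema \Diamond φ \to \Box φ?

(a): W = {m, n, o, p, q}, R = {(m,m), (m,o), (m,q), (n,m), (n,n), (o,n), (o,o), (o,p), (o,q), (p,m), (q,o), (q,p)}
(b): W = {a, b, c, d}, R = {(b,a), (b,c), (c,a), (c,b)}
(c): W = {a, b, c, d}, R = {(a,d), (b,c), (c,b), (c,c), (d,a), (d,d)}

none

This is the axiom for partial functionality; its first-order frame correspondent is \forall x \forall y \forall z (Rxy \wedge Rxz \to y = z).
(a): fails — m sees both m and o.
(b): fails — b sees both a and c.
(c): fails — c sees both b and c.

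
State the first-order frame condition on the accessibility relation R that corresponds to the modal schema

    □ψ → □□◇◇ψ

This is a Sahlqvist (Geach-type) schema ◇^0□^1ψ → □^2◇^2ψ.
First-order correspondent: ∀x ∀z (xR²z → ∃w (xRw ∧ zR²w)).

∀x ∀z (xR²z → ∃w (xRw ∧ zR²w))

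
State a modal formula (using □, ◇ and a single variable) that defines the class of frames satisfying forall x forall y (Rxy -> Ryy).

□(□p → p)

This is shift-reflexivity; the standard corresponding axiom is T□: □(□p → p).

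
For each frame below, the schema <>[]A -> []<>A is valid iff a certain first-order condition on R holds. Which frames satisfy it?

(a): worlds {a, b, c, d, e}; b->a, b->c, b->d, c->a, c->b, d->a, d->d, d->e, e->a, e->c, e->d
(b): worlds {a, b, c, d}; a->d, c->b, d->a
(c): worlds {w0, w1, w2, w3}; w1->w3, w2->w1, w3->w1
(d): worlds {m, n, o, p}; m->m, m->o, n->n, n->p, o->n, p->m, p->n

(c)

The schema corresponds to convergence: forall x forall y forall z (Rxy & Rxz -> exists w (Ryw & Rzw)).
(a): fails — Rbc and Rba but c and a have no common successor.
(b): fails — Rcb and Rcb but b and b have no common successor.
(c): satisfies the condition.
(d): fails — Rmo and Rmm but o and m have no common successor.
Valid on: (c).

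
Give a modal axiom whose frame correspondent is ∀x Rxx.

This is reflexivity; the standard corresponding axiom is T: □r → r.
Suppose □r→r is valid. At any x set V(r)={w : Rxw}. Then □r holds at x, so r holds at x, i.e. Rxx.

□r → r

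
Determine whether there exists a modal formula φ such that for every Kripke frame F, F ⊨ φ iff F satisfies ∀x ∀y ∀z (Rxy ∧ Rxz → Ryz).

Yes, by ◇q → □◇q

Yes: it is the Euclidean property, defined by the 5 schema ◇q → □◇q.
Suppose ◇q→□◇q is valid. Take Rxy, Rxz and set V(q)={y}. Then ◇q at x, so □◇q at x, so ◇q at z, so some w with Rzw has q; w=y, i.e. Rzy. By symmetry of the argument, Ryz.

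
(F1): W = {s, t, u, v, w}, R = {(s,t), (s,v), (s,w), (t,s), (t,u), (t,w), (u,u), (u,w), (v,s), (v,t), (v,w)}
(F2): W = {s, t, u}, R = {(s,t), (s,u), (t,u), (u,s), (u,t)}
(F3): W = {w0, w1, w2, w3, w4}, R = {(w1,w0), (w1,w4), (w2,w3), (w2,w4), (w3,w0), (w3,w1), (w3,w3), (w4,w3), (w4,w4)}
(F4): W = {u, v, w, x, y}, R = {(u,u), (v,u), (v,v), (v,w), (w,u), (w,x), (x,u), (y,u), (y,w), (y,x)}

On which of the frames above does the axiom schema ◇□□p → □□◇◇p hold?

(F2), (F4)

Frame correspondent (Sahlqvist): ∀x ∀y ∀z ((xRy ∧ xR²z) → ∃w (yR²w ∧ zR²w)) — i.e. a generalized confluence (Geach) condition.
(F1): fails — sRt, sR²w but no w* with tR²w* and wR²w*.
(F2): ✓.
(F3): fails — w1Rw0, w1R²w3 but no w with w0R²w and w3R²w.
(F4): ✓.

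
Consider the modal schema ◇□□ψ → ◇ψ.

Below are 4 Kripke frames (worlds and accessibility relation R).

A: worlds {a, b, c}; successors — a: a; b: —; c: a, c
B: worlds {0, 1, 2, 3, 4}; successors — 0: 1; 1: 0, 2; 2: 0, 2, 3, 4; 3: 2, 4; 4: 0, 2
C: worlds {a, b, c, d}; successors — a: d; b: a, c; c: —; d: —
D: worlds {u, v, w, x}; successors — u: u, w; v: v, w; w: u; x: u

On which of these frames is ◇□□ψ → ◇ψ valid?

The schema corresponds to a generalized confluence (Geach) condition: ∀x ∀y (xRy → ∃w (yR²w ∧ xRw)).
A: condition met.
B: condition met.
C: fails — aRd but no w with dR²w and aRw.
D: condition met.

A, B, D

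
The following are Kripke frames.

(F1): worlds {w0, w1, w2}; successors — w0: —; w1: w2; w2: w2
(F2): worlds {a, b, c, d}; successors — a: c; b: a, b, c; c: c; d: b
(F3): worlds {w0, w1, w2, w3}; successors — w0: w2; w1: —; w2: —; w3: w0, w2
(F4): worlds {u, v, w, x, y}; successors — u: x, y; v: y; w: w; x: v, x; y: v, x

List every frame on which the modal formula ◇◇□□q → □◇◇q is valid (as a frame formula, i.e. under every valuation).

The schema corresponds to a generalized confluence (Geach) condition: ∀x ∀y ∀z ((xR²y ∧ xRz) → ∃w (yR²w ∧ zR²w)).
(F1): condition met.
(F2): condition met.
(F3): fails — w3R²w2, w3Rw0 but no w with w2R²w and w0R²w.
(F4): condition met.

(F1), (F2), (F4)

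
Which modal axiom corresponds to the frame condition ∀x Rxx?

□ψ → ψ

This is reflexivity; the standard corresponding axiom is T: □ψ → ψ.
Suppose □ψ→ψ is valid. At any x set V(ψ)={w : Rxw}. Then □ψ holds at x, so ψ holds at x, i.e. Rxx.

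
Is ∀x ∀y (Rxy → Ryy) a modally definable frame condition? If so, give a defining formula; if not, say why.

Yes, by □(□q → q)

The condition is shift-reflexivity. A defining modal formula is □(□q → q).
Suppose □(□q→q) is valid. Take Rxy and set V(q)={w : Ryw}. Then at y, □q holds; since □(□q→q) at x, □q→q at y, so q at y, i.e. Ryy.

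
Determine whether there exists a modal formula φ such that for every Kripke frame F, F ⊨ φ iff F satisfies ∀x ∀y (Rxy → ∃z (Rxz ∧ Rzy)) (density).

Yes, by □□q → □q

Yes: it is density, defined by the C4 schema □□q → □q.
Suppose □□q→□q is valid. Take Rxy and set V(q)={w : xR²w}. Then □□q at x, so □q at x, so q at y, i.e. ∃z(Rxz∧Rzy).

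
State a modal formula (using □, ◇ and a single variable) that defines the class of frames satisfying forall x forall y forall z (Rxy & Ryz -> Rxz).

The condition is transitivity. The 4 schema □ψ → □□ψ defines it.
Suppose □ψ→□□ψ is valid. Take Rxy, Ryz and set V(ψ)={w : Rxw}. Then □ψ at x, so □□ψ at x, so □ψ at y, so ψ at z, i.e. Rxz.

□ψ → □□ψ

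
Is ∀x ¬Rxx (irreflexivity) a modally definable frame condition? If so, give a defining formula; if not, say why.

Any modally definable frame class is closed under surjective bounded morphisms.
The 3-cycle (worlds a,b,c with a→b→c→a) is irreflexive, and the map sending every world to a single reflexive point • is a surjective bounded morphism (forth: every edge maps to (•,•); back: every world has a successor). So any modal formula valid on the 3-cycle is also valid on the reflexive point, which is not irreflexive.
Hence irreflexivity is not modally definable.

No — not modally definable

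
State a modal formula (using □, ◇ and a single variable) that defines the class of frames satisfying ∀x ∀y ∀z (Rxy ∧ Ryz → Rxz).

□r → □□r

A defining formula is □r → □□r (the 4 axiom).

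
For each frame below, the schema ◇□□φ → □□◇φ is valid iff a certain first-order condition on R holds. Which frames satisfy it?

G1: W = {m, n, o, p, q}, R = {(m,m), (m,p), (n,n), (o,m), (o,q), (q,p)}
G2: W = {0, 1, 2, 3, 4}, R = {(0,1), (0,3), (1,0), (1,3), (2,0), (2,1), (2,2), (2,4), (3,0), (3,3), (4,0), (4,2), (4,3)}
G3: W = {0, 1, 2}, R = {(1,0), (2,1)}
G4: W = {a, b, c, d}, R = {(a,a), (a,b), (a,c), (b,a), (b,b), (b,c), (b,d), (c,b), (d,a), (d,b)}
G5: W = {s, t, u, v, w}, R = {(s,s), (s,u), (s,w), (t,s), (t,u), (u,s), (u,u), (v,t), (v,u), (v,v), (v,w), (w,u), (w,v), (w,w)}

This is the axiom for a generalized confluence (Geach) condition; its first-order frame correspondent is ∀x ∀y ∀z ((xRy ∧ xR²z) → ∃w (yR²w ∧ zRw)).
G1: fails — mRm, mR²p but no w with mR²w and pRw.
G2: ✓.
G3: fails — 2R1, 2R²0 but no w with 1R²w and 0Rw.
G4: ✓.
G5: ✓.

G2, G4, G5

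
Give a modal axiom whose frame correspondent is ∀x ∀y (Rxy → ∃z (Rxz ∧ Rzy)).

□□q → □q

This is density; the standard corresponding axiom is C4: □□q → □q.
Suppose □□q→□q is valid. Take Rxy and set V(q)={w : xR²w}. Then □□q at x, so □q at x, so q at y, i.e. ∃z(Rxz∧Rzy).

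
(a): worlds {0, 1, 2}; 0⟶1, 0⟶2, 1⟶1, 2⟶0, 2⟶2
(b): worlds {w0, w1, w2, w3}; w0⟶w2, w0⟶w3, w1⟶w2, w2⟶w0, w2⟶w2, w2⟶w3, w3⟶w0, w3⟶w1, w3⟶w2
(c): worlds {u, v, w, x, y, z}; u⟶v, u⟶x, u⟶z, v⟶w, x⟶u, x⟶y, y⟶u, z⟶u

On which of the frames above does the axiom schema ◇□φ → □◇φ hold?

The schema corresponds to convergence: ∀x ∀y ∀z (Rxy ∧ Rxz → ∃w (Ryw ∧ Rzw)).
(a): fails — R02 and R01 but 2 and 1 have no common successor.
(b): holds.
(c): fails — Ruv and Ruz but v and z have no common successor.

(b)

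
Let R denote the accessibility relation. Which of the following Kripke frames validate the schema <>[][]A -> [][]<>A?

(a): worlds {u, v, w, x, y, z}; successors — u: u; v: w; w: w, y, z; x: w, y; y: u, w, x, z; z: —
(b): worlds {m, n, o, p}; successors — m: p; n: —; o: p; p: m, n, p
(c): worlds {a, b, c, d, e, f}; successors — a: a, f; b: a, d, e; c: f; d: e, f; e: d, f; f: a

The schema corresponds to a generalized confluence (Geach) condition: forall x forall y forall z ((xRy & x R^2 z) -> exists w (y R^2 w & zRw)).
(a): fails — vRw, vR²z but no t with wR²t and zRt.
(b): fails — mRp, mR²n but no w with pR²w and nRw.
(c): ✓.
Valid on: (c).

(c)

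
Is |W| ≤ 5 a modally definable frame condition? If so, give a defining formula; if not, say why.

If a class were modally definable it would be closed under disjoint unions (Goldblatt–Thomason).
Any modal formula valid on each of 6 disjoint one-world frames is valid on their disjoint union (validity is preserved under disjoint unions). Each one-world frame has |W|=1≤5, but the union has |W|=6.
So no modal formula (or set of formulas) defines exactly the |W|≤5 frames.

Not definable by any modal formula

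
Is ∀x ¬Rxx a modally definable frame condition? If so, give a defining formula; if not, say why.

Any modally definable frame class is closed under surjective bounded morphisms.
The 5-cycle (worlds a,b,c,d,e with a→b→c→d→e→a) is irreflexive, and the map sending every world to a single reflexive point • is a surjective bounded morphism (forth: every edge maps to (•,•); back: every world has a successor). So any modal formula valid on the 5-cycle is also valid on the reflexive point, which is not irreflexive.
Hence irreflexivity is not modally definable.

No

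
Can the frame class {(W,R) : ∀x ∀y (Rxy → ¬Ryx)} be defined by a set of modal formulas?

If a class were modally definable it would be closed under surjective bounded morphisms (Goldblatt–Thomason).
The 3-cycle (worlds 0,1,2 with 0→1→2→0) is asymmetric. Mapping every world to a single reflexive point • is a surjective bounded morphism, and the reflexive point is not asymmetric (R•• but asymmetry requires ¬R••).
So no modal formula (or set of formulas) defines exactly the asymmetric frames.

Not definable by any modal formula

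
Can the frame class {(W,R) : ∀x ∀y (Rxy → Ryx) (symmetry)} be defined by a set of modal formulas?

Yes — defined by q → □◇q

This is a Sahlqvist condition; the B axiom q → □◇q defines it.
Suppose q→□◇q is valid. Take Rxy and set V(q)={x}. Then q at x, so □◇q at x, so ◇q at y, so some z with Ryz has q; z=x, i.e. Ryx.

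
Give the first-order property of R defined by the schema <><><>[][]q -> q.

This is a Sahlqvist (Geach-type) schema ◇^3□^2q → □^0◇^0q.
First-order correspondent: forall x forall y (x R^3 y -> exists w (y R^2 w & x = w)).

forall x forall y (x R^3 y -> exists w (y R^2 w & x = w))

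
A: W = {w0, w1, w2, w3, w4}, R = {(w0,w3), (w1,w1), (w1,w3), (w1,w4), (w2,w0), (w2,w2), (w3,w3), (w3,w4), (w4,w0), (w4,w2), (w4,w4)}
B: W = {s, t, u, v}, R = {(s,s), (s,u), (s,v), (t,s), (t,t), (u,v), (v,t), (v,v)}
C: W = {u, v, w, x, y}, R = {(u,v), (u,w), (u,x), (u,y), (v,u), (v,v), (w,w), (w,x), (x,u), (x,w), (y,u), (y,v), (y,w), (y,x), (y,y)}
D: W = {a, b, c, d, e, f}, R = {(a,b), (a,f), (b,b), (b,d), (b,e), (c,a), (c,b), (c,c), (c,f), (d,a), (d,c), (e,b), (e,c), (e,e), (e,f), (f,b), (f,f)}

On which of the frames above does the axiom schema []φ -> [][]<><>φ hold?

Frame correspondent (Sahlqvist): forall x forall z (x R^2 z -> exists w (xRw & z R^2 w)) — i.e. a generalized confluence (Geach) condition.
A: fails — w2R²w0 but no w with w2Rw and w0R²w.
B: condition met.
C: condition met.
D: fails — dR²a but no w with dRw and aR²w.
Valid on: B, C.

B, C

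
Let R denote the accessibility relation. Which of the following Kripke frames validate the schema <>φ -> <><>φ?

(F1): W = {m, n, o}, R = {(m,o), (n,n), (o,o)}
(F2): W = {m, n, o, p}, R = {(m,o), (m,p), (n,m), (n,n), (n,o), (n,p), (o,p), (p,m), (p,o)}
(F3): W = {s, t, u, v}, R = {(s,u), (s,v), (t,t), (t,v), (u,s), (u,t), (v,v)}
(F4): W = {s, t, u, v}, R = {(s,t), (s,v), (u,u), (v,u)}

Frame correspondent (Sahlqvist): forall x forall y (xRy -> exists w (y = w & x R^2 w)) — i.e. a generalized confluence (Geach) condition.
(F1): satisfies the condition.
(F2): fails — oRp but no w with p=w and oR²w.
(F3): fails — sRu but no w with u=w and sR²w.
(F4): fails — sRt but no w with t=w and sR²w.

(F1)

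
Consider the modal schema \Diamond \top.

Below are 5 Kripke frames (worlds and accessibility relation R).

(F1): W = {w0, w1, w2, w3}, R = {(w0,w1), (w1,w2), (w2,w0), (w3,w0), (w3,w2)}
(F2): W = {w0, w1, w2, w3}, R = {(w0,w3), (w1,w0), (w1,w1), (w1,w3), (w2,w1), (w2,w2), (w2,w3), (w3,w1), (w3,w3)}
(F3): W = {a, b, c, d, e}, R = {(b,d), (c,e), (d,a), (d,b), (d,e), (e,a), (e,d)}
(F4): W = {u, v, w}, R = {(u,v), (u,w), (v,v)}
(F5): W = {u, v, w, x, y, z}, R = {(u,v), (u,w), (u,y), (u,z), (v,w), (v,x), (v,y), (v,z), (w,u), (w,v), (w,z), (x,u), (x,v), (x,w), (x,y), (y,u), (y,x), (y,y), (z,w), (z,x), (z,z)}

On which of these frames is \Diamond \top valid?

Frame correspondent (Sahlqvist): \forall x \exists y Rxy — i.e. seriality.
(F1): satisfies the condition.
(F2): satisfies the condition.
(F3): fails — world a has no successor.
(F4): fails — world w has no successor.
(F5): satisfies the condition.

(F1), (F2), (F5)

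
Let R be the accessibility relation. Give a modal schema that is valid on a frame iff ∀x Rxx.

The condition is reflexivity. The T schema □s → s defines it.
Suppose □s→s is valid. At any x set V(s)={w : Rxw}. Then □s holds at x, so s holds at x, i.e. Rxx.

□s → s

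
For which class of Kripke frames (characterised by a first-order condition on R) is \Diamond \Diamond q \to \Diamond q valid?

transitivity: \forall x \forall y \forall z (Rxy \wedge Ryz \to Rxz)

Equivalently (dual form): □q → □□q.
Suppose □q→□□q is valid. Take Rxy, Ryz and set V(q)={w : Rxw}. Then □q at x, so □□q at x, so □q at y, so q at z, i.e. Rxz.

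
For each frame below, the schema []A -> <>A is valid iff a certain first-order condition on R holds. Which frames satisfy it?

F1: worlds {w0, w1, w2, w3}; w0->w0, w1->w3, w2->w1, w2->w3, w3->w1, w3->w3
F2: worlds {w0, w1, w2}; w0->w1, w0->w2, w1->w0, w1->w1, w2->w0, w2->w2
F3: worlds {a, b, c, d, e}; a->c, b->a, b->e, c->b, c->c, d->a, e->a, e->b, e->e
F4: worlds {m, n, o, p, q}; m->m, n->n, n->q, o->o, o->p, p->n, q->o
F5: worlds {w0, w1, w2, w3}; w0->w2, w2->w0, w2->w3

This is the axiom for seriality; its first-order frame correspondent is forall x exists y Rxy.
F1: ✓.
F2: ✓.
F3: ✓.
F4: ✓.
F5: fails — world w1 has no successor.
Valid on: F1, F2, F3, F4.

F1, F2, F3, F4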